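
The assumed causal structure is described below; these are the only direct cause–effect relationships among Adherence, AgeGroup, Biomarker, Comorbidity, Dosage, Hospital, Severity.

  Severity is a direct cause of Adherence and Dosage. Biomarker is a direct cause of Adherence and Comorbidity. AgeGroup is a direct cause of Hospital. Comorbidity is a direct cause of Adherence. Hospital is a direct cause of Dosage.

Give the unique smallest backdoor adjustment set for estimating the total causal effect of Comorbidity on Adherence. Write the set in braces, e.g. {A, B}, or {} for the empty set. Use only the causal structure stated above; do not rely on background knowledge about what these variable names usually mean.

Variables eligible for adjustment (non-descendants of Comorbidity, excluding Comorbidity and Adherence): {AgeGroup, Biomarker, Dosage, Hospital, Severity}.
Backdoor paths from Comorbidity to Adherence:
  P1: Comorbidity <- Biomarker -> Adherence
The empty set is not sufficient: P1 (Comorbidity <- Biomarker -> Adherence) has no collider blocking it and no conditioned non-collider, so it is open.
Try {Biomarker}:
  P1: blocked at fork node Biomarker ∈ conditioning set.
{Biomarker} contains no descendant of Comorbidity and blocks every backdoor path.
No other singleton works — e.g. {AgeGroup} leaves P1 open — so {Biomarker} is the unique smallest valid adjustment set.

{Biomarker}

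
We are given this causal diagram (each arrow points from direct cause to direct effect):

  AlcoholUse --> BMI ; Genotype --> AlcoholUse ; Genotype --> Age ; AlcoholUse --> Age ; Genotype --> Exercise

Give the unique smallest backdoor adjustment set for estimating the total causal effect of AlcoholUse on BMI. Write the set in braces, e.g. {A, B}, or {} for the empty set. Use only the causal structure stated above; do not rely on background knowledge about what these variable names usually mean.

Variables eligible for adjustment (non-descendants of AlcoholUse, excluding AlcoholUse and BMI): {Exercise, Genotype}.
Backdoor paths from AlcoholUse to BMI:
  (none)
With no backdoor paths the empty set already satisfies the criterion, and it is trivially minimal.

{}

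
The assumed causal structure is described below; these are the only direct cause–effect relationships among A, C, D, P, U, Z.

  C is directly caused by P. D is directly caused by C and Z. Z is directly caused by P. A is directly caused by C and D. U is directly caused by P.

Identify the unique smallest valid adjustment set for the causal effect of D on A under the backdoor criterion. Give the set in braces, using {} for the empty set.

Variables eligible for adjustment (non-descendants of D, excluding D and A): {C, P, U, Z}.
Backdoor paths from D to A:
  P1: D <- C -> A
  P2: D <- Z <- P -> C -> A
The empty set is not sufficient: P1 (D <- C -> A) has no collider blocking it and no conditioned non-collider, so it is open.
Try {C}:
  P1: blocked at fork node C ∈ conditioning set.
  P2: blocked at chain node C ∈ conditioning set.
{C} contains no descendant of D and blocks every backdoor path.
No other singleton works — e.g. {P} leaves P1 open — so {C} is the unique smallest valid adjustment set.

{C}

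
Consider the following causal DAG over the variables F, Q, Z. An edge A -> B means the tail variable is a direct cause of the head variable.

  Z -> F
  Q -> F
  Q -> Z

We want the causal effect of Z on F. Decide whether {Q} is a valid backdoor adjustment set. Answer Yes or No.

Yes

Backdoor paths from Z to F (paths whose first edge points into Z):
  P1: Z <- Q -> F
Condition 1 (no descendant of Z in the set): holds — descendants of Z are {F}; none are in {Q}.
Condition 2 (every backdoor path blocked by {Q}):
  P1: blocked at fork node Q ∈ conditioning set.
{Q} satisfies the backdoor criterion.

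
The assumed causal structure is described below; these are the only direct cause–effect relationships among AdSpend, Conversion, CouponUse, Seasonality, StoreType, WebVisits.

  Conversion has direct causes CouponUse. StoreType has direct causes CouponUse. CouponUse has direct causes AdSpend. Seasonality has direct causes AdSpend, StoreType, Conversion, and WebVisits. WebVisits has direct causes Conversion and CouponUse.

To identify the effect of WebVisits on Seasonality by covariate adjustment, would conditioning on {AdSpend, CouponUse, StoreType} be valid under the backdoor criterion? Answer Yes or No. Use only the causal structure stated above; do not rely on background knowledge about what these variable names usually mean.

No

Backdoor paths from WebVisits to Seasonality (paths whose first edge points into WebVisits):
  P1: WebVisits <- CouponUse <- AdSpend -> Seasonality
  P2: WebVisits <- CouponUse -> Conversion -> Seasonality
  P3: WebVisits <- CouponUse -> StoreType -> Seasonality
  P4: WebVisits <- Conversion <- CouponUse <- AdSpend -> Seasonality
  P5: WebVisits <- Conversion <- CouponUse -> StoreType -> Seasonality
  P6: WebVisits <- Conversion -> Seasonality
Condition 1 (no descendant of WebVisits in the set): holds — descendants of WebVisits are {Seasonality}; none are in {AdSpend, CouponUse, StoreType}.
Condition 2 (every backdoor path blocked by {AdSpend, CouponUse, StoreType}):
  P1: blocked at chain node CouponUse ∈ conditioning set.
  P2: blocked at fork node CouponUse ∈ conditioning set.
  P3: blocked at fork node CouponUse ∈ conditioning set.
  P4: blocked at chain node CouponUse ∈ conditioning set.
  P5: blocked at fork node CouponUse ∈ conditioning set.
  P6: open — no interior node is in the conditioning set.
{AdSpend, CouponUse, StoreType} does not satisfy the backdoor criterion.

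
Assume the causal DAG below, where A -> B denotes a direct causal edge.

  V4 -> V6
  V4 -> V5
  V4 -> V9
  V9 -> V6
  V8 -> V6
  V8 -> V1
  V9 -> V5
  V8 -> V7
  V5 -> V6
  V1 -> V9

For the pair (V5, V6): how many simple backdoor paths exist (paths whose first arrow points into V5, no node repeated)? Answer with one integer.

A backdoor path from V5 to V6 is any simple undirected path whose first edge points into V5 (i.e. leaves V5 via a parent).
Parents of V5: {V4, V9}.
Enumerating:
  P1: V5 <- V4 -> V9 <- V1 <- V8 -> V6
  P2: V5 <- V4 -> V9 -> V6
  P3: V5 <- V4 -> V6
  P4: V5 <- V9 <- V4 -> V6
  P5: V5 <- V9 <- V1 <- V8 -> V6
  P6: V5 <- V9 -> V6
That exhausts the simple backdoor paths. Count: 6.

6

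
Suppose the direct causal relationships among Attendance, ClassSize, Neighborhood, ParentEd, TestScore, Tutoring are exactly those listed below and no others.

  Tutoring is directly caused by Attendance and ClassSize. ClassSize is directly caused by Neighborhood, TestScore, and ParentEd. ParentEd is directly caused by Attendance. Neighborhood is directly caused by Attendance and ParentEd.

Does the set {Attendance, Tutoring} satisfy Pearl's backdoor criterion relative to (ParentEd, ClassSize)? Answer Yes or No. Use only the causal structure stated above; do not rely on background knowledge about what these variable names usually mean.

Backdoor paths from ParentEd to ClassSize (paths whose first edge points into ParentEd):
  P1: ParentEd <- Attendance -> Neighborhood -> ClassSize
  P2: ParentEd <- Attendance -> Tutoring <- ClassSize
Condition 1 (no descendant of ParentEd in the set): FAILS — Tutoring is a descendant of ParentEd.
Condition 2 (every backdoor path blocked by {Attendance, Tutoring}):
  P1: blocked at fork node Attendance ∈ conditioning set.
  P2: blocked at fork node Attendance ∈ conditioning set.
{Attendance, Tutoring} does not satisfy the backdoor criterion.

No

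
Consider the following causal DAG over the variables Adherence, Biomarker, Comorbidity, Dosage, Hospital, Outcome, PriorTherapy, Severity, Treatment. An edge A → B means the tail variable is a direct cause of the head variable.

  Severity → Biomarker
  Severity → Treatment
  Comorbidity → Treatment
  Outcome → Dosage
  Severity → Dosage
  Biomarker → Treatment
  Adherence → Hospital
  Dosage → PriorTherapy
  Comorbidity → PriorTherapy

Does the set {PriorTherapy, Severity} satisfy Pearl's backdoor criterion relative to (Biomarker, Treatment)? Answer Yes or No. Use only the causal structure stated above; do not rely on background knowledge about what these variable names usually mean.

Backdoor paths from Biomarker to Treatment (paths whose first edge points into Biomarker):
  P1: Biomarker <- Severity -> Dosage -> PriorTherapy <- Comorbidity -> Treatment
  P2: Biomarker <- Severity -> Treatment
Condition 1 (no descendant of Biomarker in the set): holds — descendants of Biomarker are {Treatment}; none are in {PriorTherapy, Severity}.
Condition 2 (every backdoor path blocked by {PriorTherapy, Severity}):
  P1: blocked at fork node Severity ∈ conditioning set.
  P2: blocked at fork node Severity ∈ conditioning set.
{PriorTherapy, Severity} satisfies the backdoor criterion.

Yes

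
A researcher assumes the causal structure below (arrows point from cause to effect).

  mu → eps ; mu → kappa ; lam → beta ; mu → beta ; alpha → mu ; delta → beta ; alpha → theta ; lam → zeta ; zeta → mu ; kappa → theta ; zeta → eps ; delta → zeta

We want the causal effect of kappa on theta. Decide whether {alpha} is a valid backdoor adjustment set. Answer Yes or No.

Backdoor paths from kappa to theta (paths whose first edge points into kappa):
  P1: kappa <- mu <- alpha -> theta
Condition 1 (no descendant of kappa in the set): holds — descendants of kappa are {theta}; none are in {alpha}.
Condition 2 (every backdoor path blocked by {alpha}):
  P1: blocked at fork node alpha ∈ conditioning set.
{alpha} satisfies the backdoor criterion.

Yes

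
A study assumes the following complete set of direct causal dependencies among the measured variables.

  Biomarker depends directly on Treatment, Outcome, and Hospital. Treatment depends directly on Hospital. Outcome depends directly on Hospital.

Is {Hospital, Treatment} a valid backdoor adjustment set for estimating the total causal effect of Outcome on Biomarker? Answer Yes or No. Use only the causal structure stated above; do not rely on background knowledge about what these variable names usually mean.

Backdoor paths from Outcome to Biomarker (paths whose first edge points into Outcome):
  P1: Outcome <- Hospital -> Treatment -> Biomarker
  P2: Outcome <- Hospital -> Biomarker
Condition 1 (no descendant of Outcome in the set): holds — descendants of Outcome are {Biomarker}; none are in {Hospital, Treatment}.
Condition 2 (every backdoor path blocked by {Hospital, Treatment}):
  P1: blocked at fork node Hospital ∈ conditioning set.
  P2: blocked at fork node Hospital ∈ conditioning set.
{Hospital, Treatment} satisfies the backdoor criterion.

Yes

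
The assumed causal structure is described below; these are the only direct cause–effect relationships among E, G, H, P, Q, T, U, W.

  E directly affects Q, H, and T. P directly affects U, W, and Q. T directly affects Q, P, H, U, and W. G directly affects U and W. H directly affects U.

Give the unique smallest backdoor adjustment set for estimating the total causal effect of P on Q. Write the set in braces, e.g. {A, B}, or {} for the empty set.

Variables eligible for adjustment (non-descendants of P, excluding P and Q): {E, G, H, T}.
Backdoor paths from P to Q:
  P1: P <- T <- E -> Q
  P2: P <- T -> H <- E -> Q
  P3: P <- T -> W <- G -> U <- H <- E -> Q
  P4: P <- T -> U <- H <- E -> Q
  P5: P <- T -> Q
The empty set is not sufficient: P1 (P <- T <- E -> Q) has no collider blocking it and no conditioned non-collider, so it is open.
Try {T}:
  P1: blocked at chain node T ∈ conditioning set.
  P2: blocked at fork node T ∈ conditioning set.
  P3: blocked at fork node T ∈ conditioning set.
  P4: blocked at fork node T ∈ conditioning set.
  P5: blocked at fork node T ∈ conditioning set.
{T} contains no descendant of P and blocks every backdoor path.
No other singleton works — e.g. {G} leaves P1 open — so {T} is the unique smallest valid adjustment set.

{T}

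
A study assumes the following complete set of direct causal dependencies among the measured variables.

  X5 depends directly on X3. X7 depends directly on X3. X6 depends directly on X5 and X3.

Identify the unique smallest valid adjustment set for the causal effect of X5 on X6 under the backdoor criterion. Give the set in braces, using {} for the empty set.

{X3}

Variables eligible for adjustment (non-descendants of X5, excluding X5 and X6): {X3, X7}.
Backdoor paths from X5 to X6:
  P1: X5 <- X3 -> X6
The empty set is not sufficient: P1 (X5 <- X3 -> X6) has no collider blocking it and no conditioned non-collider, so it is open.
Try {X3}:
  P1: blocked at fork node X3 ∈ conditioning set.
{X3} contains no descendant of X5 and blocks every backdoor path.
No other singleton works — e.g. {X7} leaves P1 open — so {X3} is the unique smallest valid adjustment set.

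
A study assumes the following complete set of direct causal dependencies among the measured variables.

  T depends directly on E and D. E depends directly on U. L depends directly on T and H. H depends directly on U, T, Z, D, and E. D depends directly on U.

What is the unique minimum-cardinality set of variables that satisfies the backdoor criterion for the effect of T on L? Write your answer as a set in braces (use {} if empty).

{D, E}

Variables eligible for adjustment (non-descendants of T, excluding T and L): {D, E, U, Z}.
Backdoor paths from T to L:
  P1: T <- E <- U -> D -> H -> L
  P2: T <- E <- U -> H -> L
  P3: T <- E -> H -> L
  P4: T <- D <- U -> E -> H -> L
  P5: T <- D <- U -> H -> L
  P6: T <- D -> H -> L
The empty set is not sufficient: P1 (T <- E <- U -> D -> H -> L) has no collider blocking it and no conditioned non-collider, so it is open.
Try {D, E}:
  P1: blocked at chain node E ∈ conditioning set.
  P2: blocked at chain node E ∈ conditioning set.
  P3: blocked at fork node E ∈ conditioning set.
  P4: blocked at chain node D ∈ conditioning set.
  P5: blocked at chain node D ∈ conditioning set.
  P6: blocked at fork node D ∈ conditioning set.
{D, E} contains no descendant of T and blocks every backdoor path.
Every element of {D, E} is needed (dropping D leaves P5 open; dropping E leaves P2 open), so no proper subset is valid.
Among all size-2 subsets of the eligible variables, only {D, E} blocks every backdoor path, so it is the unique smallest valid adjustment set.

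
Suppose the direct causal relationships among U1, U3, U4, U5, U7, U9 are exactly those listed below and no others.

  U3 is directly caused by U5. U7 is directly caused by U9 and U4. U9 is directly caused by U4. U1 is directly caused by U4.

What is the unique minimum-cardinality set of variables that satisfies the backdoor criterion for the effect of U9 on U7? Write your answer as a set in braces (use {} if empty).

{U4}

Variables eligible for adjustment (non-descendants of U9, excluding U9 and U7): {U1, U3, U4, U5}.
Backdoor paths from U9 to U7:
  P1: U9 <- U4 -> U7
The empty set is not sufficient: P1 (U9 <- U4 -> U7) has no collider blocking it and no conditioned non-collider, so it is open.
Try {U4}:
  P1: blocked at fork node U4 ∈ conditioning set.
{U4} contains no descendant of U9 and blocks every backdoor path.
No other singleton works — e.g. {U5} leaves P1 open — so {U4} is the unique smallest valid adjustment set.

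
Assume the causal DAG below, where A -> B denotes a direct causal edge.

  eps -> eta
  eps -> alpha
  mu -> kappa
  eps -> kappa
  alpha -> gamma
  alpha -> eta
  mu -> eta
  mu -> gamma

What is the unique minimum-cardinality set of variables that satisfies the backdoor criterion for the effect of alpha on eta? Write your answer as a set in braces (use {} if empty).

Variables eligible for adjustment (non-descendants of alpha, excluding alpha and eta): {eps, kappa, mu}.
Backdoor paths from alpha to eta:
  P1: alpha <- eps -> eta
  P2: alpha <- eps -> kappa <- mu -> eta
The empty set is not sufficient: P1 (alpha <- eps -> eta) has no collider blocking it and no conditioned non-collider, so it is open.
Try {eps}:
  P1: blocked at fork node eps ∈ conditioning set.
  P2: blocked at fork node eps ∈ conditioning set.
{eps} contains no descendant of alpha and blocks every backdoor path.
No other singleton works — e.g. {mu} leaves P1 open — so {eps} is the unique smallest valid adjustment set.

{eps}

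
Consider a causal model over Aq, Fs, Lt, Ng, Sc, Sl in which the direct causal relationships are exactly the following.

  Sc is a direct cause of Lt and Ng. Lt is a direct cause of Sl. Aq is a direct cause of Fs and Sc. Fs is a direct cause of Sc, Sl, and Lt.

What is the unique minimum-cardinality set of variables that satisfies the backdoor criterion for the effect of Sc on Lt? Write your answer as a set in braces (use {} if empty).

Variables eligible for adjustment (non-descendants of Sc, excluding Sc and Lt): {Aq, Fs}.
Backdoor paths from Sc to Lt:
  P1: Sc <- Aq -> Fs -> Lt
  P2: Sc <- Aq -> Fs -> Sl <- Lt
  P3: Sc <- Fs -> Lt
  P4: Sc <- Fs -> Sl <- Lt
The empty set is not sufficient: P1 (Sc <- Aq -> Fs -> Lt) has no collider blocking it and no conditioned non-collider, so it is open.
Try {Fs}:
  P1: blocked at chain node Fs ∈ conditioning set.
  P2: blocked at chain node Fs ∈ conditioning set.
  P3: blocked at fork node Fs ∈ conditioning set.
  P4: blocked at fork node Fs ∈ conditioning set.
{Fs} contains no descendant of Sc and blocks every backdoor path.
No other singleton works — e.g. {Aq} leaves P3 open — so {Fs} is the unique smallest valid adjustment set.

{Fs}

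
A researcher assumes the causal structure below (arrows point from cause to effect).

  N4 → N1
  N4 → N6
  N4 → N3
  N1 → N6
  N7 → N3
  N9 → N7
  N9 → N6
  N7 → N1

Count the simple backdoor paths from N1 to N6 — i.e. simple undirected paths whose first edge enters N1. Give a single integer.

4

A backdoor path from N1 to N6 is any simple undirected path whose first edge points into N1 (i.e. leaves N1 via a parent).
Parents of N1: {N4, N7}.
Enumerating:
  P1: N1 <- N7 <- N9 -> N6
  P2: N1 <- N7 -> N3 <- N4 -> N6
  P3: N1 <- N4 -> N3 <- N7 <- N9 -> N6
  P4: N1 <- N4 -> N6
That exhausts the simple backdoor paths. Count: 4.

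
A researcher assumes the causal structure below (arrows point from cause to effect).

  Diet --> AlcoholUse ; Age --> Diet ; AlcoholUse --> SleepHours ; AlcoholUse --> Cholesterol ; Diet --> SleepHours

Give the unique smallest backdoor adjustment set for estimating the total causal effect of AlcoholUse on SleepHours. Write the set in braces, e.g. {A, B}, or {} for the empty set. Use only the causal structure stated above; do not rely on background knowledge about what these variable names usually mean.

Variables eligible for adjustment (non-descendants of AlcoholUse, excluding AlcoholUse and SleepHours): {Age, Diet}.
Backdoor paths from AlcoholUse to SleepHours:
  P1: AlcoholUse <- Diet -> SleepHours
The empty set is not sufficient: P1 (AlcoholUse <- Diet -> SleepHours) has no collider blocking it and no conditioned non-collider, so it is open.
Try {Diet}:
  P1: blocked at fork node Diet ∈ conditioning set.
{Diet} contains no descendant of AlcoholUse and blocks every backdoor path.
No other singleton works — e.g. {Age} leaves P1 open — so {Diet} is the unique smallest valid adjustment set.

{Diet}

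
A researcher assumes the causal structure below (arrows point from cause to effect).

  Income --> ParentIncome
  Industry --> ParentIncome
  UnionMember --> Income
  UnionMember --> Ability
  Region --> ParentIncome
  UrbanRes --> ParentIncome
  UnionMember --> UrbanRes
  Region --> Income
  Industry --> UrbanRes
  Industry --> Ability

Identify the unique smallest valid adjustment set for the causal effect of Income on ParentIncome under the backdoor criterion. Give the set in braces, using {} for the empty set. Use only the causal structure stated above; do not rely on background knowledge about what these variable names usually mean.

Variables eligible for adjustment (non-descendants of Income, excluding Income and ParentIncome): {Ability, Industry, Region, UnionMember, UrbanRes}.
Backdoor paths from Income to ParentIncome:
  P1: Income <- UnionMember -> UrbanRes <- Industry -> ParentIncome
  P2: Income <- UnionMember -> UrbanRes -> ParentIncome
  P3: Income <- UnionMember -> Ability <- Industry -> UrbanRes -> ParentIncome
  P4: Income <- UnionMember -> Ability <- Industry -> ParentIncome
  P5: Income <- Region -> ParentIncome
The empty set is not sufficient: P2 (Income <- UnionMember -> UrbanRes -> ParentIncome) has no collider blocking it and no conditioned non-collider, so it is open.
Try {Region, UnionMember}:
  P1: blocked at fork node UnionMember ∈ conditioning set.
  P2: blocked at fork node UnionMember ∈ conditioning set.
  P3: blocked at fork node UnionMember ∈ conditioning set.
  P4: blocked at fork node UnionMember ∈ conditioning set.
  P5: blocked at fork node Region ∈ conditioning set.
{Region, UnionMember} contains no descendant of Income and blocks every backdoor path.
Every element of {Region, UnionMember} is needed (dropping Region leaves P5 open; dropping UnionMember leaves P2 open), so no proper subset is valid.
Among all size-2 subsets of the eligible variables, only {Region, UnionMember} blocks every backdoor path, so it is the unique smallest valid adjustment set.

{Region, UnionMember}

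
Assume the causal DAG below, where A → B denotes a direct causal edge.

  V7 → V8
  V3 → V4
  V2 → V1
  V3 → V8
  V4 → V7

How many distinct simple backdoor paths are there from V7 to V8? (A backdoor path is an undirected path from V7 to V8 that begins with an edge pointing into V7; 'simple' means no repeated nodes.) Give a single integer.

1

A backdoor path from V7 to V8 is any simple undirected path whose first edge points into V7 (i.e. leaves V7 via a parent).
Parents of V7: {V4}.
Enumerating:
  P1: V7 <- V4 <- V3 -> V8
That exhausts the simple backdoor paths. Count: 1.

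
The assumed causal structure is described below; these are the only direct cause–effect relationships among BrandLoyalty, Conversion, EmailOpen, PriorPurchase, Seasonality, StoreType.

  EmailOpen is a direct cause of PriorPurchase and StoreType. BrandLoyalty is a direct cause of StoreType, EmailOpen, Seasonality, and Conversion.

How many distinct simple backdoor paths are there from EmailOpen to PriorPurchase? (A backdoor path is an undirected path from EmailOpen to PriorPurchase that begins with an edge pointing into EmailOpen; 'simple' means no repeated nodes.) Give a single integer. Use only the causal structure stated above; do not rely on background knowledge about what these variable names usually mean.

0

A backdoor path from EmailOpen to PriorPurchase is any simple undirected path whose first edge points into EmailOpen (i.e. leaves EmailOpen via a parent).
Parents of EmailOpen: {BrandLoyalty}.
No simple path from any parent of EmailOpen reaches PriorPurchase without revisiting EmailOpen, so there are no backdoor paths.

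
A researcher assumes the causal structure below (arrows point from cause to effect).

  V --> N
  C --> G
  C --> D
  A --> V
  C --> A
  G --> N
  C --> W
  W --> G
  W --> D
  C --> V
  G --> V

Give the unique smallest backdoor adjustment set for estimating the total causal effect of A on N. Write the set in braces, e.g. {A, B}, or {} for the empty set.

Variables eligible for adjustment (non-descendants of A, excluding A and N): {C, D, G, W}.
Backdoor paths from A to N:
  P1: A <- C -> W -> G -> V -> N
  P2: A <- C -> W -> G -> N
  P3: A <- C -> G -> V -> N
  P4: A <- C -> G -> N
  P5: A <- C -> D <- W -> G -> V -> N
  P6: A <- C -> D <- W -> G -> N
  P7: A <- C -> V <- G -> N
  P8: A <- C -> V -> N
The empty set is not sufficient: P1 (A <- C -> W -> G -> V -> N) has no collider blocking it and no conditioned non-collider, so it is open.
Try {C}:
  P1: blocked at fork node C ∈ conditioning set.
  P2: blocked at fork node C ∈ conditioning set.
  P3: blocked at fork node C ∈ conditioning set.
  P4: blocked at fork node C ∈ conditioning set.
  P5: blocked at fork node C ∈ conditioning set.
  P6: blocked at fork node C ∈ conditioning set.
  P7: blocked at fork node C ∈ conditioning set.
  P8: blocked at fork node C ∈ conditioning set.
{C} contains no descendant of A and blocks every backdoor path.
No other singleton works — e.g. {W} leaves P3 open — so {C} is the unique smallest valid adjustment set.

{C}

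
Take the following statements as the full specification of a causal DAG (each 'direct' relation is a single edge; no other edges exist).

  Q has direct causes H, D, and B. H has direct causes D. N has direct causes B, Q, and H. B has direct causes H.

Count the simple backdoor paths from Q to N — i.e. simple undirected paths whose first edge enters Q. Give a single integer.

6

A backdoor path from Q to N is any simple undirected path whose first edge points into Q (i.e. leaves Q via a parent).
Parents of Q: {B, D, H}.
Enumerating:
  P1: Q <- D -> H -> B -> N
  P2: Q <- D -> H -> N
  P3: Q <- H -> B -> N
  P4: Q <- H -> N
  P5: Q <- B <- H -> N
  P6: Q <- B -> N
That exhausts the simple backdoor paths. Count: 6.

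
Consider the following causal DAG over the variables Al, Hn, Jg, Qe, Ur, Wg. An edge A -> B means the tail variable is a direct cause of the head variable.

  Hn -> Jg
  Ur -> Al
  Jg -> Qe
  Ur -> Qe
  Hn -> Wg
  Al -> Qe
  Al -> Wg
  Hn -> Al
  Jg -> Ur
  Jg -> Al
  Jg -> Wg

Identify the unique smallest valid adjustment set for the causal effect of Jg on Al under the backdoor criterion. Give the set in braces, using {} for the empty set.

Variables eligible for adjustment (non-descendants of Jg, excluding Jg and Al): {Hn}.
Backdoor paths from Jg to Al:
  P1: Jg <- Hn -> Al
  P2: Jg <- Hn -> Wg <- Al
The empty set is not sufficient: P1 (Jg <- Hn -> Al) has no collider blocking it and no conditioned non-collider, so it is open.
Try {Hn}:
  P1: blocked at fork node Hn ∈ conditioning set.
  P2: blocked at fork node Hn ∈ conditioning set.
{Hn} contains no descendant of Jg and blocks every backdoor path.
{Hn} is the unique smallest valid adjustment set.

{Hn}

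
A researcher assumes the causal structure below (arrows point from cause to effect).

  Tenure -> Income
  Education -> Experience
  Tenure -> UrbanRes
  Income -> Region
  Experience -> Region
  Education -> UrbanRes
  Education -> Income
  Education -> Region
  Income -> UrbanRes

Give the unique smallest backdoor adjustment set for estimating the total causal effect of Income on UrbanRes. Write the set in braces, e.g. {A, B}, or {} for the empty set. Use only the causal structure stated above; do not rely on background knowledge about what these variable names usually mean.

{Education, Tenure}

Variables eligible for adjustment (non-descendants of Income, excluding Income and UrbanRes): {Education, Experience, Tenure}.
Backdoor paths from Income to UrbanRes:
  P1: Income <- Tenure -> UrbanRes
  P2: Income <- Education -> UrbanRes
The empty set is not sufficient: P1 (Income <- Tenure -> UrbanRes) has no collider blocking it and no conditioned non-collider, so it is open.
Try {Education, Tenure}:
  P1: blocked at fork node Tenure ∈ conditioning set.
  P2: blocked at fork node Education ∈ conditioning set.
{Education, Tenure} contains no descendant of Income and blocks every backdoor path.
Every element of {Education, Tenure} is needed (dropping Education leaves P2 open; dropping Tenure leaves P1 open), so no proper subset is valid.
Among all size-2 subsets of the eligible variables, only {Education, Tenure} blocks every backdoor path, so it is the unique smallest valid adjustment set.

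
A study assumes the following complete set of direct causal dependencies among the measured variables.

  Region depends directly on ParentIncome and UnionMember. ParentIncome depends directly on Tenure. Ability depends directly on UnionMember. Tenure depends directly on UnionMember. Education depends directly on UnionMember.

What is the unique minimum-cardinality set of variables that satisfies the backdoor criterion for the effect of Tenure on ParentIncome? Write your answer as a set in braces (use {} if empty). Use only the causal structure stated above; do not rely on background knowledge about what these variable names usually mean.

{}

Variables eligible for adjustment (non-descendants of Tenure, excluding Tenure and ParentIncome): {Ability, Education, UnionMember}.
Backdoor paths from Tenure to ParentIncome:
  P1: Tenure <- UnionMember -> Region <- ParentIncome
Each backdoor path contains an unconditioned collider, so every path is already blocked with the empty conditioning set:
  P1: blocked at collider Region (neither it nor any descendant is in the conditioning set).
The empty set is therefore the unique smallest valid set.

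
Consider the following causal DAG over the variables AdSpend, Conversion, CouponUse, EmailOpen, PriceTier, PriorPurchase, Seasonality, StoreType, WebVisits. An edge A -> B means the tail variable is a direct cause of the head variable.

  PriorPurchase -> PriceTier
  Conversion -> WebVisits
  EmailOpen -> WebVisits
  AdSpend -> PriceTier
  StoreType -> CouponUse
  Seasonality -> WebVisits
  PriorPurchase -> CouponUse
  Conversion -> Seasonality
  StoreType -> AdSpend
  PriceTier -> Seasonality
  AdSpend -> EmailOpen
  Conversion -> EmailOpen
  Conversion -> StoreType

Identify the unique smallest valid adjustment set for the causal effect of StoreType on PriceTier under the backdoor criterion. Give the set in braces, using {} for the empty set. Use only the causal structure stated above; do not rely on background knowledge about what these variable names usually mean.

{}

Variables eligible for adjustment (non-descendants of StoreType, excluding StoreType and PriceTier): {Conversion, PriorPurchase}.
Backdoor paths from StoreType to PriceTier:
  P1: StoreType <- Conversion -> EmailOpen <- AdSpend -> PriceTier
  P2: StoreType <- Conversion -> EmailOpen -> WebVisits <- Seasonality <- PriceTier
  P3: StoreType <- Conversion -> Seasonality <- PriceTier
  P4: StoreType <- Conversion -> Seasonality -> WebVisits <- EmailOpen <- AdSpend -> PriceTier
  P5: StoreType <- Conversion -> WebVisits <- EmailOpen <- AdSpend -> PriceTier
  P6: StoreType <- Conversion -> WebVisits <- Seasonality <- PriceTier
Each backdoor path contains an unconditioned collider, so every path is already blocked with the empty conditioning set:
  P1: blocked at collider EmailOpen (neither it nor any descendant is in the conditioning set).
  P2: blocked at collider WebVisits (neither it nor any descendant is in the conditioning set).
  P3: blocked at collider Seasonality (neither it nor any descendant is in the conditioning set).
  P4: blocked at collider WebVisits (neither it nor any descendant is in the conditioning set).
  P5: blocked at collider WebVisits (neither it nor any descendant is in the conditioning set).
  P6: blocked at collider WebVisits (neither it nor any descendant is in the conditioning set).
The empty set is therefore the unique smallest valid set.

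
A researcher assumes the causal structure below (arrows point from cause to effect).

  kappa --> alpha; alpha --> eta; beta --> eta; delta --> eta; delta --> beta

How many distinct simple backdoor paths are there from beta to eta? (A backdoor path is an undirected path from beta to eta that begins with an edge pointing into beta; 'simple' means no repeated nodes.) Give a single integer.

A backdoor path from beta to eta is any simple undirected path whose first edge points into beta (i.e. leaves beta via a parent).
Parents of beta: {delta}.
Enumerating:
  P1: beta <- delta -> eta
That exhausts the simple backdoor paths. Count: 1.

1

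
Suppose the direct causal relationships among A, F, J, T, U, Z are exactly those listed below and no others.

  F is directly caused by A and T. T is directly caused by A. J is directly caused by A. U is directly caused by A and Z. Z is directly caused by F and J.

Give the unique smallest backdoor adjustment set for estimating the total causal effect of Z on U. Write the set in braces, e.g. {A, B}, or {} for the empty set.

Variables eligible for adjustment (non-descendants of Z, excluding Z and U): {A, F, J, T}.
Backdoor paths from Z to U:
  P1: Z <- J <- A -> U
  P2: Z <- F <- A -> U
  P3: Z <- F <- T <- A -> U
The empty set is not sufficient: P1 (Z <- J <- A -> U) has no collider blocking it and no conditioned non-collider, so it is open.
Try {A}:
  P1: blocked at fork node A ∈ conditioning set.
  P2: blocked at fork node A ∈ conditioning set.
  P3: blocked at fork node A ∈ conditioning set.
{A} contains no descendant of Z and blocks every backdoor path.
No other singleton works — e.g. {J} leaves P2 open — so {A} is the unique smallest valid adjustment set.

{A}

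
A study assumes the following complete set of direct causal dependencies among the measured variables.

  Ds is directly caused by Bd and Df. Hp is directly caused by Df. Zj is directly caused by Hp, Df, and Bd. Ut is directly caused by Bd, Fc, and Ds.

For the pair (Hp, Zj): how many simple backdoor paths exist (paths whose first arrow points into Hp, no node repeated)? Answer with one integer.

3

A backdoor path from Hp to Zj is any simple undirected path whose first edge points into Hp (i.e. leaves Hp via a parent).
Parents of Hp: {Df}.
Enumerating:
  P1: Hp <- Df -> Ds <- Bd -> Zj
  P2: Hp <- Df -> Ds -> Ut <- Bd -> Zj
  P3: Hp <- Df -> Zj
That exhausts the simple backdoor paths. Count: 3.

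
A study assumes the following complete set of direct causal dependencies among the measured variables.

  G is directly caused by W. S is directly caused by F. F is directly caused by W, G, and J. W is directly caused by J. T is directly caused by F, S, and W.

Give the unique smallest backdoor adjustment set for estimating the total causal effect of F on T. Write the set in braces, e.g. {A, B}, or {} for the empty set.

Variables eligible for adjustment (non-descendants of F, excluding F and T): {G, J, W}.
Backdoor paths from F to T:
  P1: F <- J -> W -> T
  P2: F <- W -> T
  P3: F <- G <- W -> T
The empty set is not sufficient: P1 (F <- J -> W -> T) has no collider blocking it and no conditioned non-collider, so it is open.
Try {W}:
  P1: blocked at chain node W ∈ conditioning set.
  P2: blocked at fork node W ∈ conditioning set.
  P3: blocked at fork node W ∈ conditioning set.
{W} contains no descendant of F and blocks every backdoor path.
No other singleton works — e.g. {J} leaves P2 open — so {W} is the unique smallest valid adjustment set.

{W}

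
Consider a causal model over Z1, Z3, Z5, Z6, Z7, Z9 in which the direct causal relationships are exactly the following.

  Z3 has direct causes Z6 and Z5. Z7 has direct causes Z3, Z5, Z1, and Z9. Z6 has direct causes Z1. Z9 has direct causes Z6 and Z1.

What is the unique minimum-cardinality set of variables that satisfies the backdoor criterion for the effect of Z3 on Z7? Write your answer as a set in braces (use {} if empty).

Variables eligible for adjustment (non-descendants of Z3, excluding Z3 and Z7): {Z1, Z5, Z6, Z9}.
Backdoor paths from Z3 to Z7:
  P1: Z3 <- Z5 -> Z7
  P2: Z3 <- Z6 <- Z1 -> Z9 -> Z7
  P3: Z3 <- Z6 <- Z1 -> Z7
  P4: Z3 <- Z6 -> Z9 <- Z1 -> Z7
  P5: Z3 <- Z6 -> Z9 -> Z7
The empty set is not sufficient: P1 (Z3 <- Z5 -> Z7) has no collider blocking it and no conditioned non-collider, so it is open.
Try {Z5, Z6}:
  P1: blocked at fork node Z5 ∈ conditioning set.
  P2: blocked at chain node Z6 ∈ conditioning set.
  P3: blocked at chain node Z6 ∈ conditioning set.
  P4: blocked at fork node Z6 ∈ conditioning set.
  P5: blocked at fork node Z6 ∈ conditioning set.
{Z5, Z6} contains no descendant of Z3 and blocks every backdoor path.
Every element of {Z5, Z6} is needed (dropping Z5 leaves P1 open; dropping Z6 leaves P2 open), so no proper subset is valid.
Among all size-2 subsets of the eligible variables, only {Z5, Z6} blocks every backdoor path, so it is the unique smallest valid adjustment set.

{Z5, Z6}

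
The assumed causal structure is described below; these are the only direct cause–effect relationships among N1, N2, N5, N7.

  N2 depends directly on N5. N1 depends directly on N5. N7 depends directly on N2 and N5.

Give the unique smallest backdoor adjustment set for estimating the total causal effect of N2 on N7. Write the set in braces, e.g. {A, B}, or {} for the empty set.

{N5}

Variables eligible for adjustment (non-descendants of N2, excluding N2 and N7): {N1, N5}.
Backdoor paths from N2 to N7:
  P1: N2 <- N5 -> N7
The empty set is not sufficient: P1 (N2 <- N5 -> N7) has no collider blocking it and no conditioned non-collider, so it is open.
Try {N5}:
  P1: blocked at fork node N5 ∈ conditioning set.
{N5} contains no descendant of N2 and blocks every backdoor path.
No other singleton works — e.g. {N1} leaves P1 open — so {N5} is the unique smallest valid adjustment set.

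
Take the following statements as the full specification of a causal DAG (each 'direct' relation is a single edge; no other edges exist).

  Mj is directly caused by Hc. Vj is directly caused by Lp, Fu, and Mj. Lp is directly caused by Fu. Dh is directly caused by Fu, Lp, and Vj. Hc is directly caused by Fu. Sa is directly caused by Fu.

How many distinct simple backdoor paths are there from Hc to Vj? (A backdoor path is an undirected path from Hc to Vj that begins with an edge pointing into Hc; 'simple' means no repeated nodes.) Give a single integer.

5

A backdoor path from Hc to Vj is any simple undirected path whose first edge points into Hc (i.e. leaves Hc via a parent).
Parents of Hc: {Fu}.
Enumerating:
  P1: Hc <- Fu -> Lp -> Vj
  P2: Hc <- Fu -> Lp -> Dh <- Vj
  P3: Hc <- Fu -> Vj
  P4: Hc <- Fu -> Dh <- Lp -> Vj
  P5: Hc <- Fu -> Dh <- Vj
That exhausts the simple backdoor paths. Count: 5.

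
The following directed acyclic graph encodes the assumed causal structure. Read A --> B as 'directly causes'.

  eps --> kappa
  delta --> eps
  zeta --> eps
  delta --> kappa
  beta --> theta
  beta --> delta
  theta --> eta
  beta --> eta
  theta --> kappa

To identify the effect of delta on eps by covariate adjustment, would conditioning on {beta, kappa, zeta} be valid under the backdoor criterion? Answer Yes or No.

Backdoor paths from delta to eps (paths whose first edge points into delta):
  P1: delta <- beta -> theta -> kappa <- eps
  P2: delta <- beta -> eta <- theta -> kappa <- eps
Condition 1 (no descendant of delta in the set): FAILS — kappa is a descendant of delta.
Condition 2 (every backdoor path blocked by {beta, kappa, zeta}):
  P1: blocked at fork node beta ∈ conditioning set.
  P2: blocked at fork node beta ∈ conditioning set.
{beta, kappa, zeta} does not satisfy the backdoor criterion.

No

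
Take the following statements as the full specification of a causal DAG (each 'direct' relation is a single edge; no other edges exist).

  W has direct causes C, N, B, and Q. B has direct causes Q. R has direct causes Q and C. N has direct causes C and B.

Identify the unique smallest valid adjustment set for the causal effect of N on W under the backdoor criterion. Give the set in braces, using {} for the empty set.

Variables eligible for adjustment (non-descendants of N, excluding N and W): {B, C, Q, R}.
Backdoor paths from N to W:
  P1: N <- C -> R <- Q -> B -> W
  P2: N <- C -> R <- Q -> W
  P3: N <- C -> W
  P4: N <- B <- Q -> R <- C -> W
  P5: N <- B <- Q -> W
  P6: N <- B -> W
The empty set is not sufficient: P3 (N <- C -> W) has no collider blocking it and no conditioned non-collider, so it is open.
Try {B, C}:
  P1: blocked at fork node C ∈ conditioning set.
  P2: blocked at fork node C ∈ conditioning set.
  P3: blocked at fork node C ∈ conditioning set.
  P4: blocked at chain node B ∈ conditioning set.
  P5: blocked at chain node B ∈ conditioning set.
  P6: blocked at fork node B ∈ conditioning set.
{B, C} contains no descendant of N and blocks every backdoor path.
Every element of {B, C} is needed (dropping B leaves P5 open; dropping C leaves P3 open), so no proper subset is valid.
Among all size-2 subsets of the eligible variables, only {B, C} blocks every backdoor path, so it is the unique smallest valid adjustment set.

{B, C}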